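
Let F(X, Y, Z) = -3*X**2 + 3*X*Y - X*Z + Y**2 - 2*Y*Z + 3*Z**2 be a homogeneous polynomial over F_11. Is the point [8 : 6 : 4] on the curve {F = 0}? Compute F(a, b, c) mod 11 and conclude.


F(8,6,4) ≡ 0 (mod 11); P is on the curve.

Evaluate F(8, 6, 4) term-by-term (mod 11).
  -3*X**2 ↦ -3·64·1·1 = -192
  3*X*Y ↦ 3·8·6·1 = 144
  -X*Z ↦ -1·8·1·4 = -32
  Y**2 ↦ 1·1·36·1 = 36
  -2*Y*Z ↦ -2·1·6·4 = -48
  3*Z**2 ↦ 3·1·1·16 = 48
Sum: F(8, 6, 4) = (-192) + (144) + (-32) + (36) + (-48) + (48) = -44.
Reducing mod 11: -44 ≡ 0 (mod 11).
Since F(a, b, c) ≡ 0 (mod 11), P lies on the curve.


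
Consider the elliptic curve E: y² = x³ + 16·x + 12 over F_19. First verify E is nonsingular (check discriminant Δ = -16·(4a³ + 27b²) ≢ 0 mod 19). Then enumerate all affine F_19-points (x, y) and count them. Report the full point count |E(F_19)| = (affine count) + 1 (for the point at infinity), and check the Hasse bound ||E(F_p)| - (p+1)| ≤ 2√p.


Affine points = {(3, 7), (3, 12), (4, 8), (4, 11), (6, 1), (6, 18), (7, 7), (7, 12), (8, 5), (8, 14), (9, 7), (9, 12), (13, 2), (13, 17), (14, 4), (14, 15), (15, 6), (15, 13)}; affine count = 18; |E(F_19)| = 19.

Discriminant check: Δ ∝ 4a³ + 27b² = 4·16³ + 27·12² = 4·4096 + 27·144 ≡ 18 (mod 19). Nonzero ⇒ E is nonsingular.
For each x ∈ F_19, compute rhs = x³ + 16·x + 12 mod 19, then count y ∈ F_19 with y² ≡ rhs.
  x = 0: rhs = 12, matching y values: none (0 points).
  x = 1: rhs = 10, matching y values: none (0 points).
  x = 2: rhs = 14, matching y values: none (0 points).
  x = 3: rhs = 11, matching y values: 7, 12 (2 points).
  x = 4: rhs = 7, matching y values: 8, 11 (2 points).
  x = 5: rhs = 8, matching y values: none (0 points).
  x = 6: rhs = 1, matching y values: 1, 18 (2 points).
  x = 7: rhs = 11, matching y values: 7, 12 (2 points).
  x = 8: rhs = 6, matching y values: 5, 14 (2 points).
  x = 9: rhs = 11, matching y values: 7, 12 (2 points).
  x = 10: rhs = 13, matching y values: none (0 points).
  x = 11: rhs = 18, matching y values: none (0 points).
  x = 12: rhs = 13, matching y values: none (0 points).
  x = 13: rhs = 4, matching y values: 2, 17 (2 points).
  x = 14: rhs = 16, matching y values: 4, 15 (2 points).
  x = 15: rhs = 17, matching y values: 6, 13 (2 points).
  x = 16: rhs = 13, matching y values: none (0 points).
  x = 17: rhs = 10, matching y values: none (0 points).
  x = 18: rhs = 14, matching y values: none (0 points).
Total affine count: 18.
Full point count |E(F_19)| = 18 + 1 = 19.
Hasse bound: |19 − (19+1)| = |-1| = 1 ≤ 2√19 ≈ 8.7178 ✓.


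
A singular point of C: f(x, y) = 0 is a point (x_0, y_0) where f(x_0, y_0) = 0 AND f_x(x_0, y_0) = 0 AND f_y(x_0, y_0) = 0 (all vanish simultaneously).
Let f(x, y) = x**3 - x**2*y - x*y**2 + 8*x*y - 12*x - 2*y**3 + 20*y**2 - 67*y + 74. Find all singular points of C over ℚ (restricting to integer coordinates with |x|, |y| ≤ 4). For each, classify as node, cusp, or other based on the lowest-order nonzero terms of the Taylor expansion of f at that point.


Singular points: {(1, 3)}; classification: cusp.

Compute partial derivatives:
  f_x = 3*x**2 - 2*x*y - y**2 + 8*y - 12.
  f_y = -x**2 - 2*x*y + 8*x - 6*y**2 + 40*y - 67.
Scan x_0 ∈ {−4, ..., 4}. For each x_0, f_y(x_0, y) is a polynomial in y; find its integer roots y ∈ {−4, ..., 4}, then test f_x and f at those candidates.
  x = -4: f_y(-4, y) = -6*y**2 + 48*y - 115; no integer root y with |y| ≤ 4.
  x = -3: f_y(-3, y) = -6*y**2 + 46*y - 100; no integer root y with |y| ≤ 4.
  x = -2: f_y(-2, y) = -6*y**2 + 44*y - 87; no integer root y with |y| ≤ 4.
  x = -1: f_y(-1, y) = -6*y**2 + 42*y - 76; no integer root y with |y| ≤ 4.
  x = 0: f_y(0, y) = -6*y**2 + 40*y - 67; no integer root y with |y| ≤ 4.
  x = 1: f_y(1, y) = -6*y**2 + 38*y - 60; vanishes at y ∈ {3}. (1, 3): f_x = 0, f = 0 — SINGULAR.
  x = 2: f_y(2, y) = -6*y**2 + 36*y - 55; no integer root y with |y| ≤ 4.
  x = 3: f_y(3, y) = -6*y**2 + 34*y - 52; no integer root y with |y| ≤ 4.
  x = 4: f_y(4, y) = -6*y**2 + 32*y - 51; no integer root y with |y| ≤ 4.
Only singular point on the grid: (1, 3).
Classify: substitute x = 1 + u, y = 3 + v and expand: f = u**3 - u**2*v - u*v**2 - 2*v**3 + v**2.
No constant or linear terms (consistent with a singular point). Quadratic part: v**2. Cubic part: u**3 - u**2*v - u*v**2 - 2*v**3.
The quadratic part v**2 is a perfect square, so there is a single (double) tangent line v = 0, i.e. y = 3. Restricting the cubic part to that line (v = 0) leaves u**3 ≠ 0, so f is not divisible by v and the branch is v² ≈ -u**3 to lowest order — this is a cusp.
Classification: cusp.


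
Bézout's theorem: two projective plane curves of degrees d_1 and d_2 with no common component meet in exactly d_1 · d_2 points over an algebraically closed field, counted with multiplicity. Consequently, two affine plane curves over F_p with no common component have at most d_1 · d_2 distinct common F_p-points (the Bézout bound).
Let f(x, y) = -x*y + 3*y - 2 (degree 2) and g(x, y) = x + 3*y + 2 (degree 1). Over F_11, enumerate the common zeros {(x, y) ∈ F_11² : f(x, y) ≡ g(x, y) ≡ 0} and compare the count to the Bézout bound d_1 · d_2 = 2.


Common zeros: {(4, 9), (8, 4)}; count = 2; Bézout bound = 2.

deg(f) = 2, deg(g) = 1, so Bézout bound = 2.
Scan x ∈ F_11. For each x, list the y ∈ F_11 with f(x, y) ≡ 0 and those with g(x, y) ≡ 0 (mod 11); the common zeros in that column are the intersection.
  x = 0: f ≡ 0 at y ∈ {8}; g ≡ 0 at y ∈ {3}; common: ∅.
  x = 1: f ≡ 0 at y ∈ {1}; g ≡ 0 at y ∈ {10}; common: ∅.
  x = 2: f ≡ 0 at y ∈ {2}; g ≡ 0 at y ∈ {6}; common: ∅.
  x = 3: f ≡ 0 at y ∈ ∅; g ≡ 0 at y ∈ {2}; common: ∅.
  x = 4: f ≡ 0 at y ∈ {9}; g ≡ 0 at y ∈ {9}; common: {9}.
  x = 5: f ≡ 0 at y ∈ {10}; g ≡ 0 at y ∈ {5}; common: ∅.
  x = 6: f ≡ 0 at y ∈ {3}; g ≡ 0 at y ∈ {1}; common: ∅.
  x = 7: f ≡ 0 at y ∈ {5}; g ≡ 0 at y ∈ {8}; common: ∅.
  x = 8: f ≡ 0 at y ∈ {4}; g ≡ 0 at y ∈ {4}; common: {4}.
  x = 9: f ≡ 0 at y ∈ {7}; g ≡ 0 at y ∈ {0}; common: ∅.
  x = 10: f ≡ 0 at y ∈ {6}; g ≡ 0 at y ∈ {7}; common: ∅.
Collecting: common zeros = {(4, 9), (8, 4)}, so the count is 2.
Comparison with the Bézout bound: 2 ≤ 2 = deg(f)·deg(g), as expected for curves with no common component (the bound is attained).


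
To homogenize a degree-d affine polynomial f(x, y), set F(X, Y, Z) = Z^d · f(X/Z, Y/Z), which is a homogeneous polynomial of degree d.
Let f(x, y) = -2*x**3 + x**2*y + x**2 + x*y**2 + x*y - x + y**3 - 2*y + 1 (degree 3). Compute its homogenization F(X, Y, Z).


F(X, Y, Z) = -2*X**3 + X**2*Y + X**2*Z + X*Y**2 + X*Y*Z - X*Z**2 + Y**3 - 2*Y*Z**2 + Z**3

deg(f) = 3.
Substitute x = X/Z, y = Y/Z into f, then multiply by Z^3.
  monomial -2·x^3·y^0 ↦ -2·X^3·Y^0·Z^0.
  monomial 1·x^2·y^1 ↦ 1·X^2·Y^1·Z^0.
  monomial 1·x^2·y^0 ↦ 1·X^2·Y^0·Z^1.
  monomial 1·x^1·y^2 ↦ 1·X^1·Y^2·Z^0.
  monomial 1·x^1·y^1 ↦ 1·X^1·Y^1·Z^1.
  monomial -1·x^1·y^0 ↦ -1·X^1·Y^0·Z^2.
  monomial 1·x^0·y^3 ↦ 1·X^0·Y^3·Z^0.
  monomial -2·x^0·y^1 ↦ -2·X^0·Y^1·Z^2.
  monomial 1·x^0·y^0 ↦ 1·X^0·Y^0·Z^3.
Collecting: F(X, Y, Z) = -2*X**3 + X**2*Y + X**2*Z + X*Y**2 + X*Y*Z - X*Z**2 + Y**3 - 2*Y*Z**2 + Z**3.


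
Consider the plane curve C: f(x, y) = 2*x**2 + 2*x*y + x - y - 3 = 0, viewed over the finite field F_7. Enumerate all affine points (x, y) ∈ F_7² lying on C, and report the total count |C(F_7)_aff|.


Affine F_7-points: {(0, 4), (1, 0), (2, 0), (3, 2), (5, 2), (6, 4)}; count = 6.

For each of the 49 pairs (x, y) ∈ F_7², evaluate f(x, y) mod 7. Record the zeros.
  x = 0: [0↦4, 1↦3, 2↦2, 3↦1, 4↦0, 5↦6, 6↦5]  zeros at y ∈ {4}
  x = 1: [0↦0, 1↦1, 2↦2, 3↦3, 4↦4, 5↦5, 6↦6]  zeros at y ∈ {0}
  x = 2: [0↦0, 1↦3, 2↦6, 3↦2, 4↦5, 5↦1, 6↦4]  zeros at y ∈ {0}
  x = 3: [0↦4, 1↦2, 2↦0, 3↦5, 4↦3, 5↦1, 6↦6]  zeros at y ∈ {2}
  x = 4: [0↦5, 1↦5, 2↦5, 3↦5, 4↦5, 5↦5, 6↦5]  zeros at y ∈ ∅
  x = 5: [0↦3, 1↦5, 2↦0, 3↦2, 4↦4, 5↦6, 6↦1]  zeros at y ∈ {2}
  x = 6: [0↦5, 1↦2, 2↦6, 3↦3, 4↦0, 5↦4, 6↦1]  zeros at y ∈ {4}
Collecting zeros: affine points = {(0, 4), (1, 0), (2, 0), (3, 2), (5, 2), (6, 4)}.
Total count |C(F_7)_aff| = 6.


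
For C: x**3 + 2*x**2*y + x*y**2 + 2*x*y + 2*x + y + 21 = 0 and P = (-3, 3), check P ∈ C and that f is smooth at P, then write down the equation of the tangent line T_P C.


Tangent line at P: 8*x - 5*y + 39 = 0.

Step 1: f(-3, 3) = 0, so P lies on C.
Step 2: partial derivatives
  f_x(x, y) = 3*x**2 + 4*x*y + y**2 + 2*y + 2, f_y(x, y) = 2*x**2 + 2*x*y + 2*x + 1.
  f_x(P) = 8, f_y(P) = -5 (gradient nonzero, so P is smooth).
Step 3: tangent line at P: 8·(x − -3) + -5·(y − 3) = 0.
Expanding: 8*x - 5*y + 39 = 0.


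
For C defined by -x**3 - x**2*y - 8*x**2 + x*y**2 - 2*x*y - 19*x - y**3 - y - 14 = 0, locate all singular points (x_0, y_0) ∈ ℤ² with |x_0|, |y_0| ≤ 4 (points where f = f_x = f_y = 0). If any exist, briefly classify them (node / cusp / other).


Singular points: {(-2, -1)}; classification: node.

Compute partial derivatives:
  f_x = -3*x**2 - 2*x*y - 16*x + y**2 - 2*y - 19.
  f_y = -x**2 + 2*x*y - 2*x - 3*y**2 - 1.
Scan x_0 ∈ {−4, ..., 4}. For each x_0, f_y(x_0, y) is a polynomial in y; find its integer roots y ∈ {−4, ..., 4}, then test f_x and f at those candidates.
  x = -4: f_y(-4, y) = -3*y**2 - 8*y - 9; no integer root y with |y| ≤ 4.
  x = -3: f_y(-3, y) = -3*y**2 - 6*y - 4; no integer root y with |y| ≤ 4.
  x = -2: f_y(-2, y) = -3*y**2 - 4*y - 1; vanishes at y ∈ {-1}. (-2, -1): f_x = 0, f = 0 — SINGULAR.
  x = -1: f_y(-1, y) = -3*y**2 - 2*y; vanishes at y ∈ {0}. (-1, 0): f_x = -6 ≠ 0.
  x = 0: f_y(0, y) = -3*y**2 - 1; no integer root y with |y| ≤ 4.
  x = 1: f_y(1, y) = -3*y**2 + 2*y - 4; no integer root y with |y| ≤ 4.
  x = 2: f_y(2, y) = -3*y**2 + 4*y - 9; no integer root y with |y| ≤ 4.
  x = 3: f_y(3, y) = -3*y**2 + 6*y - 16; no integer root y with |y| ≤ 4.
  x = 4: f_y(4, y) = -3*y**2 + 8*y - 25; no integer root y with |y| ≤ 4.
Only singular point on the grid: (-2, -1).
Classify: substitute x = -2 + u, y = -1 + v and expand: f = -u**3 - u**2*v - u**2 + u*v**2 - v**3 + v**2.
No constant or linear terms (consistent with a singular point). Quadratic part: -u**2 + v**2. Cubic part: -u**3 - u**2*v + u*v**2 - v**3.
The quadratic part v**2 - u**2 = (v − u)(v + u) splits into two distinct linear factors, so there are two distinct tangent lines y − -1 = ±(x − -2) — this is a node (ordinary double point).
Classification: node.


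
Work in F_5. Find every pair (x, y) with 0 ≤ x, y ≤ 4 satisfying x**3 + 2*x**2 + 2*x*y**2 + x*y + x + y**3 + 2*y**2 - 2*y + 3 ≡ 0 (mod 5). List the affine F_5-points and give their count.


Affine F_5-points: {(0, 2), (4, 2), (4, 4)}; count = 3.

For each of the 25 pairs (x, y) ∈ F_5², evaluate f(x, y) mod 5. Record the zeros.
  x = 0: [0↦3, 1↦4, 2↦0, 3↦2, 4↦1]  zeros at y ∈ {2}
  x = 1: [0↦2, 1↦1, 2↦4, 3↦2, 4↦1]  zeros at y ∈ ∅
  x = 2: [0↦1, 1↦3, 2↦3, 3↦2, 4↦1]  zeros at y ∈ ∅
  x = 3: [0↦1, 1↦1, 2↦3, 3↦3, 4↦2]  zeros at y ∈ ∅
  x = 4: [0↦3, 1↦1, 2↦0, 3↦1, 4↦0]  zeros at y ∈ {2, 4}
Collecting zeros: affine points = {(0, 2), (4, 2), (4, 4)}.
Total count |C(F_5)_aff| = 3.


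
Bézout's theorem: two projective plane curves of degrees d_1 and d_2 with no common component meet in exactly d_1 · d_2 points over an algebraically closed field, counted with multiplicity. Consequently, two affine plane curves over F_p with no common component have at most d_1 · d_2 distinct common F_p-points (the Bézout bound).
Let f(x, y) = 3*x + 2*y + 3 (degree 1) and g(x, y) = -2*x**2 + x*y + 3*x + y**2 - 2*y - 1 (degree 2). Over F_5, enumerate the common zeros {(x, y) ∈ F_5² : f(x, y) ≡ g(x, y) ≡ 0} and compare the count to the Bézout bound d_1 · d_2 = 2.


Common zeros: {(3, 4)}; count = 1; Bézout bound = 2.

deg(f) = 1, deg(g) = 2, so Bézout bound = 2.
Scan x ∈ F_5. For each x, list the y ∈ F_5 with f(x, y) ≡ 0 and those with g(x, y) ≡ 0 (mod 5); the common zeros in that column are the intersection.
  x = 0: f ≡ 0 at y ∈ {1}; g ≡ 0 at y ∈ ∅; common: ∅.
  x = 1: f ≡ 0 at y ∈ {2}; g ≡ 0 at y ∈ {0, 1}; common: ∅.
  x = 2: f ≡ 0 at y ∈ {3}; g ≡ 0 at y ∈ ∅; common: ∅.
  x = 3: f ≡ 0 at y ∈ {4}; g ≡ 0 at y ∈ {0, 4}; common: {4}.
  x = 4: f ≡ 0 at y ∈ {0}; g ≡ 0 at y ∈ ∅; common: ∅.
Collecting: common zeros = {(3, 4)}, so the count is 1.
Comparison with the Bézout bound: 1 ≤ 2 = deg(f)·deg(g), as expected for curves with no common component (the affine F_5-count falls short of the bound because intersections may lie at infinity, over extension fields, or carry multiplicity).


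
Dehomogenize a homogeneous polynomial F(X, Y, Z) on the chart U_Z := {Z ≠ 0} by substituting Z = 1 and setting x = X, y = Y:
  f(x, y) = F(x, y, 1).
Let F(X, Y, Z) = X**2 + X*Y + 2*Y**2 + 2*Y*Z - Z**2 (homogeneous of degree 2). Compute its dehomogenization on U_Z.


f(x, y) = x**2 + x*y + 2*y**2 + 2*y - 1

On U_Z we set Z = 1. Each monomial c·X^i·Y^j·Z^k in F becomes c·x^i·y^j·1^k = c·x^i·y^j.
Substituting Z = 1: F(X, Y, 1) = x**2 + x*y + 2*y**2 + 2*y - 1.
Note: deg(f) ≤ deg(F) = 2; strict inequality happens when F is divisible by Z (lost terms).


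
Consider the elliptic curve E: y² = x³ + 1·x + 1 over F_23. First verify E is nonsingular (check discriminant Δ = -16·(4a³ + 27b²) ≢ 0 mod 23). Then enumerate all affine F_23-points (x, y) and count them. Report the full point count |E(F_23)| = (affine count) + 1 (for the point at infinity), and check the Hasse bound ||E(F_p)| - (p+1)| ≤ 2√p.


Affine points = {(0, 1), (0, 22), (1, 7), (1, 16), (3, 10), (3, 13), (4, 0), (5, 4), (5, 19), (6, 4), (6, 19), (7, 11), (7, 12), (9, 7), (9, 16), (11, 3), (11, 20), (12, 4), (12, 19), (13, 7), (13, 16), (17, 3), (17, 20), (18, 3), (18, 20), (19, 5), (19, 18)}; affine count = 27; |E(F_23)| = 28.

Discriminant check: Δ ∝ 4a³ + 27b² = 4·1³ + 27·1² = 4·1 + 27·1 ≡ 8 (mod 23). Nonzero ⇒ E is nonsingular.
For each x ∈ F_23, compute rhs = x³ + 1·x + 1 mod 23, then count y ∈ F_23 with y² ≡ rhs.
  x = 0: rhs = 1, matching y values: 1, 22 (2 points).
  x = 1: rhs = 3, matching y values: 7, 16 (2 points).
  x = 2: rhs = 11, matching y values: none (0 points).
  x = 3: rhs = 8, matching y values: 10, 13 (2 points).
  x = 4: rhs = 0, matching y values: 0 (1 points).
  x = 5: rhs = 16, matching y values: 4, 19 (2 points).
  x = 6: rhs = 16, matching y values: 4, 19 (2 points).
  x = 7: rhs = 6, matching y values: 11, 12 (2 points).
  x = 8: rhs = 15, matching y values: none (0 points).
  x = 9: rhs = 3, matching y values: 7, 16 (2 points).
  x = 10: rhs = 22, matching y values: none (0 points).
  x = 11: rhs = 9, matching y values: 3, 20 (2 points).
  x = 12: rhs = 16, matching y values: 4, 19 (2 points).
  x = 13: rhs = 3, matching y values: 7, 16 (2 points).
  x = 14: rhs = 22, matching y values: none (0 points).
  x = 15: rhs = 10, matching y values: none (0 points).
  x = 16: rhs = 19, matching y values: none (0 points).
  x = 17: rhs = 9, matching y values: 3, 20 (2 points).
  x = 18: rhs = 9, matching y values: 3, 20 (2 points).
  x = 19: rhs = 2, matching y values: 5, 18 (2 points).
  x = 20: rhs = 17, matching y values: none (0 points).
  x = 21: rhs = 14, matching y values: none (0 points).
  x = 22: rhs = 22, matching y values: none (0 points).
Total affine count: 27.
Full point count |E(F_23)| = 27 + 1 = 28.
Hasse bound: |28 − (23+1)| = |4| = 4 ≤ 2√23 ≈ 9.5917 ✓.


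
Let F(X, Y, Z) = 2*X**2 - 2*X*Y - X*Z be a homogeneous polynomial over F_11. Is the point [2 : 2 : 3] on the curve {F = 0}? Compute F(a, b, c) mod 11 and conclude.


F(2,2,3) ≡ 5 (mod 11); P is NOT on the curve.

Evaluate F(2, 2, 3) term-by-term (mod 11).
  2*X**2 ↦ 2·4·1·1 = 8
  -2*X*Y ↦ -2·2·2·1 = -8
  -X*Z ↦ -1·2·1·3 = -6
Sum: F(2, 2, 3) = (8) + (-8) + (-6) = -6.
Reducing mod 11: -6 ≡ 5 (mod 11).
Since F(a, b, c) ≡ 5 ≠ 0 (mod 11), P does NOT lie on the curve.


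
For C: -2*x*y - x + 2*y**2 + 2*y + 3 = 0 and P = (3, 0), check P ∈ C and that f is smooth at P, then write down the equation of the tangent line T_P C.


Tangent line at P: -x - 4*y + 3 = 0.

Step 1: f(3, 0) = 0, so P lies on C.
Step 2: partial derivatives
  f_x(x, y) = -2*y - 1, f_y(x, y) = -2*x + 4*y + 2.
  f_x(P) = -1, f_y(P) = -4 (gradient nonzero, so P is smooth).
Step 3: tangent line at P: -1·(x − 3) + -4·(y − 0) = 0.
Expanding: -x - 4*y + 3 = 0.


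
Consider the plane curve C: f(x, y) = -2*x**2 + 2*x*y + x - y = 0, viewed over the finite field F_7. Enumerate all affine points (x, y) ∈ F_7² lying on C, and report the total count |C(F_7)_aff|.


Affine F_7-points: {(0, 0), (1, 1), (2, 2), (3, 3), (4, 0), (4, 1), (4, 2), (4, 3), (4, 4), (4, 5), (4, 6), (5, 5), (6, 6)}; count = 13.

For each of the 49 pairs (x, y) ∈ F_7², evaluate f(x, y) mod 7. Record the zeros.
  x = 0: [0↦0, 1↦6, 2↦5, 3↦4, 4↦3, 5↦2, 6↦1]  zeros at y ∈ {0}
  x = 1: [0↦6, 1↦0, 2↦1, 3↦2, 4↦3, 5↦4, 6↦5]  zeros at y ∈ {1}
  x = 2: [0↦1, 1↦4, 2↦0, 3↦3, 4↦6, 5↦2, 6↦5]  zeros at y ∈ {2}
  x = 3: [0↦6, 1↦4, 2↦2, 3↦0, 4↦5, 5↦3, 6↦1]  zeros at y ∈ {3}
  x = 4: [0↦0, 1↦0, 2↦0, 3↦0, 4↦0, 5↦0, 6↦0]  zeros at y ∈ {0, 1, 2, 3, 4, 5, 6}
  x = 5: [0↦4, 1↦6, 2↦1, 3↦3, 4↦5, 5↦0, 6↦2]  zeros at y ∈ {5}
  x = 6: [0↦4, 1↦1, 2↦5, 3↦2, 4↦6, 5↦3, 6↦0]  zeros at y ∈ {6}
Collecting zeros: affine points = {(0, 0), (1, 1), (2, 2), (3, 3), (4, 0), (4, 1), (4, 2), (4, 3), (4, 4), (4, 5), (4, 6), (5, 5), (6, 6)}.
Total count |C(F_7)_aff| = 13.


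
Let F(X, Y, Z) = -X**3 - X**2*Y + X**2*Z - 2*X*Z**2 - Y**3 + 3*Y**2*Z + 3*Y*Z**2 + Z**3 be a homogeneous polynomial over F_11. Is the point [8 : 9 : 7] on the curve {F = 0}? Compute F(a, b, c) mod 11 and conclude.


F(8,9,7) ≡ 4 (mod 11); P is NOT on the curve.

Evaluate F(8, 9, 7) term-by-term (mod 11).
  -X**3 ↦ -1·512·1·1 = -512
  -X**2*Y ↦ -1·64·9·1 = -576
  X**2*Z ↦ 1·64·1·7 = 448
  -2*X*Z**2 ↦ -2·8·1·49 = -784
  -Y**3 ↦ -1·1·729·1 = -729
  3*Y**2*Z ↦ 3·1·81·7 = 1701
  3*Y*Z**2 ↦ 3·1·9·49 = 1323
  Z**3 ↦ 1·1·1·343 = 343
Sum: F(8, 9, 7) = (-512) + (-576) + (448) + (-784) + (-729) + (1701) + (1323) + (343) = 1214.
Reducing mod 11: 1214 ≡ 4 (mod 11).
Since F(a, b, c) ≡ 4 ≠ 0 (mod 11), P does NOT lie on the curve.


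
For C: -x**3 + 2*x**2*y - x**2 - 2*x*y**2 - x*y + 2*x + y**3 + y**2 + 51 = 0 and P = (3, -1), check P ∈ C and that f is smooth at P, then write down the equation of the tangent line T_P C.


Tangent line at P: -44*x + 28*y + 160 = 0.

Step 1: f(3, -1) = 0, so P lies on C.
Step 2: partial derivatives
  f_x(x, y) = -3*x**2 + 4*x*y - 2*x - 2*y**2 - y + 2, f_y(x, y) = 2*x**2 - 4*x*y - x + 3*y**2 + 2*y.
  f_x(P) = -44, f_y(P) = 28 (gradient nonzero, so P is smooth).
Step 3: tangent line at P: -44·(x − 3) + 28·(y − -1) = 0.
Expanding: -44*x + 28*y + 160 = 0.


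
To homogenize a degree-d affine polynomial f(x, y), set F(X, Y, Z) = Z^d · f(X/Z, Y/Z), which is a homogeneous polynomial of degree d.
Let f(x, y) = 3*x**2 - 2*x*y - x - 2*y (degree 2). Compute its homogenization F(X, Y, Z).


F(X, Y, Z) = 3*X**2 - 2*X*Y - X*Z - 2*Y*Z

deg(f) = 2.
Substitute x = X/Z, y = Y/Z into f, then multiply by Z^2.
  monomial 3·x^2·y^0 ↦ 3·X^2·Y^0·Z^0.
  monomial -2·x^1·y^1 ↦ -2·X^1·Y^1·Z^0.
  monomial -1·x^1·y^0 ↦ -1·X^1·Y^0·Z^1.
  monomial -2·x^0·y^1 ↦ -2·X^0·Y^1·Z^1.
Collecting: F(X, Y, Z) = 3*X**2 - 2*X*Y - X*Z - 2*Y*Z.


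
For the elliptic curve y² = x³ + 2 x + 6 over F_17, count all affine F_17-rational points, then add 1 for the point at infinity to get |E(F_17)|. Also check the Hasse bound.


Affine points = {(1, 3), (1, 14), (2, 1), (2, 16), (6, 8), (6, 9), (11, 4), (11, 13), (13, 6), (13, 11)}; affine count = 10; |E(F_17)| = 11.

Discriminant check: Δ ∝ 4a³ + 27b² = 4·2³ + 27·6² = 4·8 + 27·36 ≡ 1 (mod 17). Nonzero ⇒ E is nonsingular.
For each x ∈ F_17, compute rhs = x³ + 2·x + 6 mod 17, then count y ∈ F_17 with y² ≡ rhs.
  x = 0: rhs = 6, matching y values: none (0 points).
  x = 1: rhs = 9, matching y values: 3, 14 (2 points).
  x = 2: rhs = 1, matching y values: 1, 16 (2 points).
  x = 3: rhs = 5, matching y values: none (0 points).
  x = 4: rhs = 10, matching y values: none (0 points).
  x = 5: rhs = 5, matching y values: none (0 points).
  x = 6: rhs = 13, matching y values: 8, 9 (2 points).
  x = 7: rhs = 6, matching y values: none (0 points).
  x = 8: rhs = 7, matching y values: none (0 points).
  x = 9: rhs = 5, matching y values: none (0 points).
  x = 10: rhs = 6, matching y values: none (0 points).
  x = 11: rhs = 16, matching y values: 4, 13 (2 points).
  x = 12: rhs = 7, matching y values: none (0 points).
  x = 13: rhs = 2, matching y values: 6, 11 (2 points).
  x = 14: rhs = 7, matching y values: none (0 points).
  x = 15: rhs = 11, matching y values: none (0 points).
  x = 16: rhs = 3, matching y values: none (0 points).
Total affine count: 10.
Full point count |E(F_17)| = 10 + 1 = 11.
Hasse bound: |11 − (17+1)| = |-7| = 7 ≤ 2√17 ≈ 8.2462 ✓.


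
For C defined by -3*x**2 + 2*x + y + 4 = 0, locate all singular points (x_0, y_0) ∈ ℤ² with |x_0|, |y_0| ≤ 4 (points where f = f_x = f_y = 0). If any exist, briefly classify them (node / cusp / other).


No singular points in the scanned grid; C is smooth there.

Compute partial derivatives:
  f_x = 2 - 6*x.
  f_y = 1.
f_y = 1 is a nonzero constant, so f_y never vanishes: no point (x, y) can satisfy f = f_x = f_y = 0. In particular no (x, y) ∈ {−4, ..., 4}² is singular; the curve is smooth.


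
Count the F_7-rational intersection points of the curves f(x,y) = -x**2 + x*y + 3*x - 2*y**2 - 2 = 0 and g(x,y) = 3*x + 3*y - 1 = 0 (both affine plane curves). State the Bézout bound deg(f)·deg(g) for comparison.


Common zeros: {(1, 4), (6, 6)}; count = 2; Bézout bound = 2.

deg(f) = 2, deg(g) = 1, so Bézout bound = 2.
Scan x ∈ F_7. For each x, list the y ∈ F_7 with f(x, y) ≡ 0 and those with g(x, y) ≡ 0 (mod 7); the common zeros in that column are the intersection.
  x = 0: f ≡ 0 at y ∈ ∅; g ≡ 0 at y ∈ {5}; common: ∅.
  x = 1: f ≡ 0 at y ∈ {0, 4}; g ≡ 0 at y ∈ {4}; common: {4}.
  x = 2: f ≡ 0 at y ∈ {0, 1}; g ≡ 0 at y ∈ {3}; common: ∅.
  x = 3: f ≡ 0 at y ∈ {6}; g ≡ 0 at y ∈ {2}; common: ∅.
  x = 4: f ≡ 0 at y ∈ ∅; g ≡ 0 at y ∈ {1}; common: ∅.
  x = 5: f ≡ 0 at y ∈ ∅; g ≡ 0 at y ∈ {0}; common: ∅.
  x = 6: f ≡ 0 at y ∈ {4, 6}; g ≡ 0 at y ∈ {6}; common: {6}.
Collecting: common zeros = {(1, 4), (6, 6)}, so the count is 2.
Comparison with the Bézout bound: 2 ≤ 2 = deg(f)·deg(g), as expected for curves with no common component (the bound is attained).


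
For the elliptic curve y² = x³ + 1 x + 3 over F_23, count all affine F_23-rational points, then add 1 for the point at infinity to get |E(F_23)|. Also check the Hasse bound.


Affine points = {(0, 7), (0, 16), (2, 6), (2, 17), (4, 5), (4, 18), (5, 8), (5, 15), (6, 8), (6, 15), (7, 10), (7, 13), (10, 1), (10, 22), (12, 8), (12, 15), (14, 1), (14, 22), (15, 9), (15, 14), (19, 2), (19, 21), (21, 4), (21, 19), (22, 1), (22, 22)}; affine count = 26; |E(F_23)| = 27.

Discriminant check: Δ ∝ 4a³ + 27b² = 4·1³ + 27·3² = 4·1 + 27·9 ≡ 17 (mod 23). Nonzero ⇒ E is nonsingular.
For each x ∈ F_23, compute rhs = x³ + 1·x + 3 mod 23, then count y ∈ F_23 with y² ≡ rhs.
  x = 0: rhs = 3, matching y values: 7, 16 (2 points).
  x = 1: rhs = 5, matching y values: none (0 points).
  x = 2: rhs = 13, matching y values: 6, 17 (2 points).
  x = 3: rhs = 10, matching y values: none (0 points).
  x = 4: rhs = 2, matching y values: 5, 18 (2 points).
  x = 5: rhs = 18, matching y values: 8, 15 (2 points).
  x = 6: rhs = 18, matching y values: 8, 15 (2 points).
  x = 7: rhs = 8, matching y values: 10, 13 (2 points).
  x = 8: rhs = 17, matching y values: none (0 points).
  x = 9: rhs = 5, matching y values: none (0 points).
  x = 10: rhs = 1, matching y values: 1, 22 (2 points).
  x = 11: rhs = 11, matching y values: none (0 points).
  x = 12: rhs = 18, matching y values: 8, 15 (2 points).
  x = 13: rhs = 5, matching y values: none (0 points).
  x = 14: rhs = 1, matching y values: 1, 22 (2 points).
  x = 15: rhs = 12, matching y values: 9, 14 (2 points).
  x = 16: rhs = 21, matching y values: none (0 points).
  x = 17: rhs = 11, matching y values: none (0 points).
  x = 18: rhs = 11, matching y values: none (0 points).
  x = 19: rhs = 4, matching y values: 2, 21 (2 points).
  x = 20: rhs = 19, matching y values: none (0 points).
  x = 21: rhs = 16, matching y values: 4, 19 (2 points).
  x = 22: rhs = 1, matching y values: 1, 22 (2 points).
Total affine count: 26.
Full point count |E(F_23)| = 26 + 1 = 27.
Hasse bound: |27 − (23+1)| = |3| = 3 ≤ 2√23 ≈ 9.5917 ✓.


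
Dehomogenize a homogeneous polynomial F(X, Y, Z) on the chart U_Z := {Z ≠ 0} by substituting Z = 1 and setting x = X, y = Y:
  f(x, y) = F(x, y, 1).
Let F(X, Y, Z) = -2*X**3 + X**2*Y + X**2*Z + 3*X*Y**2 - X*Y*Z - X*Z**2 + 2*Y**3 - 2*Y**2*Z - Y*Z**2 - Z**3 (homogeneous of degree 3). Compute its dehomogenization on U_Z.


f(x, y) = -2*x**3 + x**2*y + x**2 + 3*x*y**2 - x*y - x + 2*y**3 - 2*y**2 - y - 1

On U_Z we set Z = 1. Each monomial c·X^i·Y^j·Z^k in F becomes c·x^i·y^j·1^k = c·x^i·y^j.
Substituting Z = 1: F(X, Y, 1) = -2*x**3 + x**2*y + x**2 + 3*x*y**2 - x*y - x + 2*y**3 - 2*y**2 - y - 1.
Note: deg(f) ≤ deg(F) = 3; strict inequality happens when F is divisible by Z (lost terms).


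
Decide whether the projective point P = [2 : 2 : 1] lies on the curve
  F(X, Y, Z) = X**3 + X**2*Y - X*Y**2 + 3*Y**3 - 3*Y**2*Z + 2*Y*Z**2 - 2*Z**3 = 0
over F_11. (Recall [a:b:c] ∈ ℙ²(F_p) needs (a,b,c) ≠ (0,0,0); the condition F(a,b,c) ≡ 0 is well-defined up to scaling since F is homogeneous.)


F(2,2,1) ≡ 0 (mod 11); P is on the curve.

Evaluate F(2, 2, 1) term-by-term (mod 11).
  X**3 ↦ 1·8·1·1 = 8
  X**2*Y ↦ 1·4·2·1 = 8
  -X*Y**2 ↦ -1·2·4·1 = -8
  3*Y**3 ↦ 3·1·8·1 = 24
  -3*Y**2*Z ↦ -3·1·4·1 = -12
  2*Y*Z**2 ↦ 2·1·2·1 = 4
  -2*Z**3 ↦ -2·1·1·1 = -2
Sum: F(2, 2, 1) = (8) + (8) + (-8) + (24) + (-12) + (4) + (-2) = 22.
Reducing mod 11: 22 ≡ 0 (mod 11).
Since F(a, b, c) ≡ 0 (mod 11), P lies on the curve.


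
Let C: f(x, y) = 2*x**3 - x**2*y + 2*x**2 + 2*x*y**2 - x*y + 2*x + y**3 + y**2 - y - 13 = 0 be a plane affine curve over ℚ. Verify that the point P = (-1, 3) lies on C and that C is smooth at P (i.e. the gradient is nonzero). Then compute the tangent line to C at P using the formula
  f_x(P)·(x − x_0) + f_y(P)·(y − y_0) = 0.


Tangent line at P: 25*x + 20*y - 35 = 0.

Step 1: f(-1, 3) = 0, so P lies on C.
Step 2: partial derivatives
  f_x(x, y) = 6*x**2 - 2*x*y + 4*x + 2*y**2 - y + 2, f_y(x, y) = -x**2 + 4*x*y - x + 3*y**2 + 2*y - 1.
  f_x(P) = 25, f_y(P) = 20 (gradient nonzero, so P is smooth).
Step 3: tangent line at P: 25·(x − -1) + 20·(y − 3) = 0.
Expanding: 25*x + 20*y - 35 = 0.


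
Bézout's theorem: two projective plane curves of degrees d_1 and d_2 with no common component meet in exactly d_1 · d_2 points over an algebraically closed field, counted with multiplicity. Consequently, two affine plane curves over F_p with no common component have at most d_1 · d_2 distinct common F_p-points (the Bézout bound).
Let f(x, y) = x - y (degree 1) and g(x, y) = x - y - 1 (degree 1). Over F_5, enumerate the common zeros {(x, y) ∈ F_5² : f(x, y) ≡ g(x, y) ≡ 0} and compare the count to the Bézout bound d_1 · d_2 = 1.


Common zeros: ∅; count = 0; Bézout bound = 1.

deg(f) = 1, deg(g) = 1, so Bézout bound = 1.
Scan x ∈ F_5. For each x, list the y ∈ F_5 with f(x, y) ≡ 0 and those with g(x, y) ≡ 0 (mod 5); the common zeros in that column are the intersection.
  x = 0: f ≡ 0 at y ∈ {0}; g ≡ 0 at y ∈ {4}; common: ∅.
  x = 1: f ≡ 0 at y ∈ {1}; g ≡ 0 at y ∈ {0}; common: ∅.
  x = 2: f ≡ 0 at y ∈ {2}; g ≡ 0 at y ∈ {1}; common: ∅.
  x = 3: f ≡ 0 at y ∈ {3}; g ≡ 0 at y ∈ {2}; common: ∅.
  x = 4: f ≡ 0 at y ∈ {4}; g ≡ 0 at y ∈ {3}; common: ∅.
Collecting: common zeros = ∅, so the count is 0.
Comparison with the Bézout bound: 0 ≤ 1 = deg(f)·deg(g), as expected for curves with no common component (the affine F_5-count falls short of the bound because intersections may lie at infinity, over extension fields, or carry multiplicity).


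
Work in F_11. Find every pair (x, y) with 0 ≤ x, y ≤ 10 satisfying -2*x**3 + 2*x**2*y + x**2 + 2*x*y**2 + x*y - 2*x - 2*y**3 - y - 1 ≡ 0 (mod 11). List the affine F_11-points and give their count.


Affine F_11-points: {(1, 6), (4, 0), (4, 6), (4, 9), (7, 6), (8, 7), (9, 1), (10, 1)}; count = 8.

For each of the 121 pairs (x, y) ∈ F_11², evaluate f(x, y) mod 11. Record the zeros.
  x = 0: [0↦10, 1↦7, 2↦3, 3↦8, 4↦10, 5↦8, 6↦1, 7↦10, 8↦1, 9↦6, 10↦2]  zeros at y ∈ ∅
  x = 1: [0↦7, 1↦9, 2↦3, 3↦10, 4↦7, 5↦4, 6↦0, 7↦5, 8↦7, 9↦5, 10↦9]  zeros at y ∈ {6}
  x = 2: [0↦5, 1↦5, 2↦1, 3↦3, 4↦10, 5↦10, 6↦2, 7↦7, 8↦2, 9↦8, 10↦2]  zeros at y ∈ ∅
  x = 3: [0↦3, 1↦5, 2↦7, 3↦8, 4↦7, 5↦3, 6↦6, 7↦4, 8↦7, 9↦3, 10↦2]  zeros at y ∈ ∅
  x = 4: [0↦0, 1↦8, 2↦9, 3↦2, 4↦8, 5↦4, 6↦0, 7↦6, 8↦10, 9↦0, 10↦8]  zeros at y ∈ {0, 6, 9}
  x = 5: [0↦6, 1↦2, 2↦6, 3↦6, 4↦1, 5↦1, 6↦5, 7↦1, 8↦10, 9↦9, 10↦8]  zeros at y ∈ ∅
  x = 6: [0↦9, 1↦8, 2↦8, 3↦8, 4↦7, 5↦4, 6↦9, 7↦10, 8↦6, 9↦7, 10↦1]  zeros at y ∈ ∅
  x = 7: [0↦8, 1↦3, 2↦3, 3↦7, 4↦3, 5↦1, 6↦0, 7↦10, 8↦8, 9↦4, 10↦8]  zeros at y ∈ {6}
  x = 8: [0↦2, 1↦8, 2↦1, 3↦2, 4↦10, 5↦2, 6↦10, 7↦0, 8↦4, 9↦10, 10↦6]  zeros at y ∈ {7}
  x = 9: [0↦1, 1↦0, 2↦1, 3↦3, 4↦5, 5↦6, 6↦5, 7↦1, 8↦4, 9↦2, 10↦5]  zeros at y ∈ {1}
  x = 10: [0↦4, 1↦0, 2↦2, 3↦9, 4↦9, 5↦1, 6↦6, 7↦1, 8↦7, 9↦1, 10↦4]  zeros at y ∈ {1}
Collecting zeros: affine points = {(1, 6), (4, 0), (4, 6), (4, 9), (7, 6), (8, 7), (9, 1), (10, 1)}.
Total count |C(F_11)_aff| = 8.


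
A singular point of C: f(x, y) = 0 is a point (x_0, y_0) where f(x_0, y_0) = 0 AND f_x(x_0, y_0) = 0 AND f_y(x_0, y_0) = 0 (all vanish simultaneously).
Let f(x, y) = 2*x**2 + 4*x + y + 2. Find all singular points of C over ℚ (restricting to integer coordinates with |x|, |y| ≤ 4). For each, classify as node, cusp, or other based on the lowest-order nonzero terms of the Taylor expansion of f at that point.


No singular points in the scanned grid; C is smooth there.

Compute partial derivatives:
  f_x = 4*x + 4.
  f_y = 1.
f_y = 1 is a nonzero constant, so f_y never vanishes: no point (x, y) can satisfy f = f_x = f_y = 0. In particular no (x, y) ∈ {−4, ..., 4}² is singular; the curve is smooth.


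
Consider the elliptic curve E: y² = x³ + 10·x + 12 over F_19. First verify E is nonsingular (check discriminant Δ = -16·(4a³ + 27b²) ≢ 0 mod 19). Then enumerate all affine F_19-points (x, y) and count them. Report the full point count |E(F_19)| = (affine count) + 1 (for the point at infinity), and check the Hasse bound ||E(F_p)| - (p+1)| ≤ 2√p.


Affine points = {(1, 2), (1, 17), (5, 4), (5, 15), (7, 8), (7, 11), (11, 3), (11, 16), (12, 6), (12, 13), (18, 1), (18, 18)}; affine count = 12; |E(F_19)| = 13.

Discriminant check: Δ ∝ 4a³ + 27b² = 4·10³ + 27·12² = 4·1000 + 27·144 ≡ 3 (mod 19). Nonzero ⇒ E is nonsingular.
For each x ∈ F_19, compute rhs = x³ + 10·x + 12 mod 19, then count y ∈ F_19 with y² ≡ rhs.
  x = 0: rhs = 12, matching y values: none (0 points).
  x = 1: rhs = 4, matching y values: 2, 17 (2 points).
  x = 2: rhs = 2, matching y values: none (0 points).
  x = 3: rhs = 12, matching y values: none (0 points).
  x = 4: rhs = 2, matching y values: none (0 points).
  x = 5: rhs = 16, matching y values: 4, 15 (2 points).
  x = 6: rhs = 3, matching y values: none (0 points).
  x = 7: rhs = 7, matching y values: 8, 11 (2 points).
  x = 8: rhs = 15, matching y values: none (0 points).
  x = 9: rhs = 14, matching y values: none (0 points).
  x = 10: rhs = 10, matching y values: none (0 points).
  x = 11: rhs = 9, matching y values: 3, 16 (2 points).
  x = 12: rhs = 17, matching y values: 6, 13 (2 points).
  x = 13: rhs = 2, matching y values: none (0 points).
  x = 14: rhs = 8, matching y values: none (0 points).
  x = 15: rhs = 3, matching y values: none (0 points).
  x = 16: rhs = 12, matching y values: none (0 points).
  x = 17: rhs = 3, matching y values: none (0 points).
  x = 18: rhs = 1, matching y values: 1, 18 (2 points).
Total affine count: 12.
Full point count |E(F_19)| = 12 + 1 = 13.
Hasse bound: |13 − (19+1)| = |-7| = 7 ≤ 2√19 ≈ 8.7178 ✓.


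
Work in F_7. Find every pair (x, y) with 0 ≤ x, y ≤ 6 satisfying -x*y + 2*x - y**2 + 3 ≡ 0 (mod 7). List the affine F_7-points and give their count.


Affine F_7-points: {(1, 3), (2, 0), (2, 5), (4, 4), (4, 6), (5, 1)}; count = 6.

For each of the 49 pairs (x, y) ∈ F_7², evaluate f(x, y) mod 7. Record the zeros.
  x = 0: [0↦3, 1↦2, 2↦6, 3↦1, 4↦1, 5↦6, 6↦2]  zeros at y ∈ ∅
  x = 1: [0↦5, 1↦3, 2↦6, 3↦0, 4↦6, 5↦3, 6↦5]  zeros at y ∈ {3}
  x = 2: [0↦0, 1↦4, 2↦6, 3↦6, 4↦4, 5↦0, 6↦1]  zeros at y ∈ {0, 5}
  x = 3: [0↦2, 1↦5, 2↦6, 3↦5, 4↦2, 5↦4, 6↦4]  zeros at y ∈ ∅
  x = 4: [0↦4, 1↦6, 2↦6, 3↦4, 4↦0, 5↦1, 6↦0]  zeros at y ∈ {4, 6}
  x = 5: [0↦6, 1↦0, 2↦6, 3↦3, 4↦5, 5↦5, 6↦3]  zeros at y ∈ {1}
  x = 6: [0↦1, 1↦1, 2↦6, 3↦2, 4↦3, 5↦2, 6↦6]  zeros at y ∈ ∅
Collecting zeros: affine points = {(1, 3), (2, 0), (2, 5), (4, 4), (4, 6), (5, 1)}.
Total count |C(F_7)_aff| = 6.


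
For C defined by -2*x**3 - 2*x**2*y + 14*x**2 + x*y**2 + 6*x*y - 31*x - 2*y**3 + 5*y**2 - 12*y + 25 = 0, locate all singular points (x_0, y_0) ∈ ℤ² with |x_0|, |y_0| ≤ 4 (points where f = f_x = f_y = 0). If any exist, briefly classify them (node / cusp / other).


Singular points: {(2, 1)}; classification: cusp.

Compute partial derivatives:
  f_x = -6*x**2 - 4*x*y + 28*x + y**2 + 6*y - 31.
  f_y = -2*x**2 + 2*x*y + 6*x - 6*y**2 + 10*y - 12.
Scan x_0 ∈ {−4, ..., 4}. For each x_0, f_y(x_0, y) is a polynomial in y; find its integer roots y ∈ {−4, ..., 4}, then test f_x and f at those candidates.
  x = -4: f_y(-4, y) = -6*y**2 + 2*y - 68; no integer root y with |y| ≤ 4.
  x = -3: f_y(-3, y) = -6*y**2 + 4*y - 48; no integer root y with |y| ≤ 4.
  x = -2: f_y(-2, y) = -6*y**2 + 6*y - 32; no integer root y with |y| ≤ 4.
  x = -1: f_y(-1, y) = -6*y**2 + 8*y - 20; no integer root y with |y| ≤ 4.
  x = 0: f_y(0, y) = -6*y**2 + 10*y - 12; no integer root y with |y| ≤ 4.
  x = 1: f_y(1, y) = -6*y**2 + 12*y - 8; no integer root y with |y| ≤ 4.
  x = 2: f_y(2, y) = -6*y**2 + 14*y - 8; vanishes at y ∈ {1}. (2, 1): f_x = 0, f = 0 — SINGULAR.
  x = 3: f_y(3, y) = -6*y**2 + 16*y - 12; no integer root y with |y| ≤ 4.
  x = 4: f_y(4, y) = -6*y**2 + 18*y - 20; no integer root y with |y| ≤ 4.
Only singular point on the grid: (2, 1).
Classify: substitute x = 2 + u, y = 1 + v and expand: f = -2*u**3 - 2*u**2*v + u*v**2 - 2*v**3 + v**2.
No constant or linear terms (consistent with a singular point). Quadratic part: v**2. Cubic part: -2*u**3 - 2*u**2*v + u*v**2 - 2*v**3.
The quadratic part v**2 is a perfect square, so there is a single (double) tangent line v = 0, i.e. y = 1. Restricting the cubic part to that line (v = 0) leaves -2*u**3 ≠ 0, so f is not divisible by v and the branch is v² ≈ 2*u**3 to lowest order — this is a cusp.
Classification: cusp.


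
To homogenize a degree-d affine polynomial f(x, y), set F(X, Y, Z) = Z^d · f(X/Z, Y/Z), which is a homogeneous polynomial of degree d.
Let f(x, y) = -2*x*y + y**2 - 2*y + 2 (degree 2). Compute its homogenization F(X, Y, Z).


F(X, Y, Z) = -2*X*Y + Y**2 - 2*Y*Z + 2*Z**2

deg(f) = 2.
Substitute x = X/Z, y = Y/Z into f, then multiply by Z^2.
  monomial -2·x^1·y^1 ↦ -2·X^1·Y^1·Z^0.
  monomial 1·x^0·y^2 ↦ 1·X^0·Y^2·Z^0.
  monomial -2·x^0·y^1 ↦ -2·X^0·Y^1·Z^1.
  monomial 2·x^0·y^0 ↦ 2·X^0·Y^0·Z^2.
Collecting: F(X, Y, Z) = -2*X*Y + Y**2 - 2*Y*Z + 2*Z**2.


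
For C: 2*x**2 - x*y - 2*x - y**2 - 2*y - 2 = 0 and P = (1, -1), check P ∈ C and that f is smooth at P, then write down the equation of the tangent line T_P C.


Tangent line at P: 3*x - y - 4 = 0.

Step 1: f(1, -1) = 0, so P lies on C.
Step 2: partial derivatives
  f_x(x, y) = 4*x - y - 2, f_y(x, y) = -x - 2*y - 2.
  f_x(P) = 3, f_y(P) = -1 (gradient nonzero, so P is smooth).
Step 3: tangent line at P: 3·(x − 1) + -1·(y − -1) = 0.
Expanding: 3*x - y - 4 = 0.


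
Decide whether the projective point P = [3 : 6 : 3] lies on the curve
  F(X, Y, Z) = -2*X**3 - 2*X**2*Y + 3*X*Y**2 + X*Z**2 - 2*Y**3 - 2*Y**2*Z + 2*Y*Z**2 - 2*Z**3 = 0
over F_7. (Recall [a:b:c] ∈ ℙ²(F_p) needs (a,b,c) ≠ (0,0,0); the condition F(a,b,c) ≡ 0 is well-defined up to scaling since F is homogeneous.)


F(3,6,3) ≡ 1 (mod 7); P is NOT on the curve.

Evaluate F(3, 6, 3) term-by-term (mod 7).
  -2*X**3 ↦ -2·27·1·1 = -54
  -2*X**2*Y ↦ -2·9·6·1 = -108
  3*X*Y**2 ↦ 3·3·36·1 = 324
  X*Z**2 ↦ 1·3·1·9 = 27
  -2*Y**3 ↦ -2·1·216·1 = -432
  -2*Y**2*Z ↦ -2·1·36·3 = -216
  2*Y*Z**2 ↦ 2·1·6·9 = 108
  -2*Z**3 ↦ -2·1·1·27 = -54
Sum: F(3, 6, 3) = (-54) + (-108) + (324) + (27) + (-432) + (-216) + (108) + (-54) = -405.
Reducing mod 7: -405 ≡ 1 (mod 7).
Since F(a, b, c) ≡ 1 ≠ 0 (mod 7), P does NOT lie on the curve.


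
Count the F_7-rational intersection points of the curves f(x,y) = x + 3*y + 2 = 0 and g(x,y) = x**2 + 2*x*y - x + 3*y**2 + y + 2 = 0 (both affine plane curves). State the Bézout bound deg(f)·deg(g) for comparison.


Common zeros: {(3, 3), (6, 2)}; count = 2; Bézout bound = 2.

deg(f) = 1, deg(g) = 2, so Bézout bound = 2.
Scan x ∈ F_7. For each x, list the y ∈ F_7 with f(x, y) ≡ 0 and those with g(x, y) ≡ 0 (mod 7); the common zeros in that column are the intersection.
  x = 0: f ≡ 0 at y ∈ {4}; g ≡ 0 at y ∈ ∅; common: ∅.
  x = 1: f ≡ 0 at y ∈ {6}; g ≡ 0 at y ∈ ∅; common: ∅.
  x = 2: f ≡ 0 at y ∈ {1}; g ≡ 0 at y ∈ ∅; common: ∅.
  x = 3: f ≡ 0 at y ∈ {3}; g ≡ 0 at y ∈ {3, 4}; common: {3}.
  x = 4: f ≡ 0 at y ∈ {5}; g ≡ 0 at y ∈ {0, 4}; common: ∅.
  x = 5: f ≡ 0 at y ∈ {0}; g ≡ 0 at y ∈ {2, 6}; common: ∅.
  x = 6: f ≡ 0 at y ∈ {2}; g ≡ 0 at y ∈ {2, 3}; common: {2}.
Collecting: common zeros = {(3, 3), (6, 2)}, so the count is 2.
Comparison with the Bézout bound: 2 ≤ 2 = deg(f)·deg(g), as expected for curves with no common component (the bound is attained).


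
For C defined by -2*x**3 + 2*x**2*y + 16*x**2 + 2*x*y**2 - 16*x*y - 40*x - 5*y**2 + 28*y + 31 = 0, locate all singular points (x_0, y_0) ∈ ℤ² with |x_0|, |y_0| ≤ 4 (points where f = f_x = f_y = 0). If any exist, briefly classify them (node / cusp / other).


Singular points: {(3, 1)}; classification: cusp.

Compute partial derivatives:
  f_x = -6*x**2 + 4*x*y + 32*x + 2*y**2 - 16*y - 40.
  f_y = 2*x**2 + 4*x*y - 16*x - 10*y + 28.
Scan x_0 ∈ {−4, ..., 4}. For each x_0, f_y(x_0, y) is a polynomial in y; find its integer roots y ∈ {−4, ..., 4}, then test f_x and f at those candidates.
  x = -4: f_y(-4, y) = 124 - 26*y; no integer root y with |y| ≤ 4.
  x = -3: f_y(-3, y) = 94 - 22*y; no integer root y with |y| ≤ 4.
  x = -2: f_y(-2, y) = 68 - 18*y; no integer root y with |y| ≤ 4.
  x = -1: f_y(-1, y) = 46 - 14*y; no integer root y with |y| ≤ 4.
  x = 0: f_y(0, y) = 28 - 10*y; no integer root y with |y| ≤ 4.
  x = 1: f_y(1, y) = 14 - 6*y; no integer root y with |y| ≤ 4.
  x = 2: f_y(2, y) = 4 - 2*y; vanishes at y ∈ {2}. (2, 2): f_x = -8 ≠ 0.
  x = 3: f_y(3, y) = 2*y - 2; vanishes at y ∈ {1}. (3, 1): f_x = 0, f = 0 — SINGULAR.
  x = 4: f_y(4, y) = 6*y - 4; no integer root y with |y| ≤ 4.
Only singular point on the grid: (3, 1).
Classify: substitute x = 3 + u, y = 1 + v and expand: f = -2*u**3 + 2*u**2*v + 2*u*v**2 + v**2.
No constant or linear terms (consistent with a singular point). Quadratic part: v**2. Cubic part: -2*u**3 + 2*u**2*v + 2*u*v**2.
The quadratic part v**2 is a perfect square, so there is a single (double) tangent line v = 0, i.e. y = 1. Restricting the cubic part to that line (v = 0) leaves -2*u**3 ≠ 0, so f is not divisible by v and the branch is v² ≈ 2*u**3 to lowest order — this is a cusp.
Classification: cusp.
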